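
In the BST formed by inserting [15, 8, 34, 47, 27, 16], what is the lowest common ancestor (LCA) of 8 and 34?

Tree insertion order: [15, 8, 34, 47, 27, 16]
Tree (level-order array): [15, 8, 34, None, None, 27, 47, 16]
In a BST, the LCA of p=8, q=34 is the first node v on the
root-to-leaf path with p <= v <= q (go left if both < v, right if both > v).
Walk from root:
  at 15: 8 <= 15 <= 34, this is the LCA
LCA = 15


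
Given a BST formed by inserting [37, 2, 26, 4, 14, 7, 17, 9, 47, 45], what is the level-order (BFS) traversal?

Tree insertion order: [37, 2, 26, 4, 14, 7, 17, 9, 47, 45]
Tree (level-order array): [37, 2, 47, None, 26, 45, None, 4, None, None, None, None, 14, 7, 17, None, 9]
BFS from the root, enqueuing left then right child of each popped node:
  queue [37] -> pop 37, enqueue [2, 47], visited so far: [37]
  queue [2, 47] -> pop 2, enqueue [26], visited so far: [37, 2]
  queue [47, 26] -> pop 47, enqueue [45], visited so far: [37, 2, 47]
  queue [26, 45] -> pop 26, enqueue [4], visited so far: [37, 2, 47, 26]
  queue [45, 4] -> pop 45, enqueue [none], visited so far: [37, 2, 47, 26, 45]
  queue [4] -> pop 4, enqueue [14], visited so far: [37, 2, 47, 26, 45, 4]
  queue [14] -> pop 14, enqueue [7, 17], visited so far: [37, 2, 47, 26, 45, 4, 14]
  queue [7, 17] -> pop 7, enqueue [9], visited so far: [37, 2, 47, 26, 45, 4, 14, 7]
  queue [17, 9] -> pop 17, enqueue [none], visited so far: [37, 2, 47, 26, 45, 4, 14, 7, 17]
  queue [9] -> pop 9, enqueue [none], visited so far: [37, 2, 47, 26, 45, 4, 14, 7, 17, 9]
Result: [37, 2, 47, 26, 45, 4, 14, 7, 17, 9]


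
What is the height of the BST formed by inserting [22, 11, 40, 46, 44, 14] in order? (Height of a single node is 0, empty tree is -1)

Insertion order: [22, 11, 40, 46, 44, 14]
Tree (level-order array): [22, 11, 40, None, 14, None, 46, None, None, 44]
Compute height bottom-up (empty subtree = -1):
  height(14) = 1 + max(-1, -1) = 0
  height(11) = 1 + max(-1, 0) = 1
  height(44) = 1 + max(-1, -1) = 0
  height(46) = 1 + max(0, -1) = 1
  height(40) = 1 + max(-1, 1) = 2
  height(22) = 1 + max(1, 2) = 3
Height = 3


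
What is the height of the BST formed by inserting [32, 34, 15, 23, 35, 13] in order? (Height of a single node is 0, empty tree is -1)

Insertion order: [32, 34, 15, 23, 35, 13]
Tree (level-order array): [32, 15, 34, 13, 23, None, 35]
Compute height bottom-up (empty subtree = -1):
  height(13) = 1 + max(-1, -1) = 0
  height(23) = 1 + max(-1, -1) = 0
  height(15) = 1 + max(0, 0) = 1
  height(35) = 1 + max(-1, -1) = 0
  height(34) = 1 + max(-1, 0) = 1
  height(32) = 1 + max(1, 1) = 2
Height = 2


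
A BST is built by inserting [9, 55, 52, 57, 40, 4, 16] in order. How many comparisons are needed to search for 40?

Search path for 40: 9 -> 55 -> 52 -> 40
Found: True
Comparisons: 4


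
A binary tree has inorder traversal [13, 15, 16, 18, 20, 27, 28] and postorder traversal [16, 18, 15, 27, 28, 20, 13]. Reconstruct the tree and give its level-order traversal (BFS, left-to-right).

Inorder:   [13, 15, 16, 18, 20, 27, 28]
Postorder: [16, 18, 15, 27, 28, 20, 13]
Algorithm: postorder visits root last, so walk postorder right-to-left;
each value is the root of the current inorder slice — split it at that
value, recurse on the right subtree first, then the left.
Recursive splits:
  root=13; inorder splits into left=[], right=[15, 16, 18, 20, 27, 28]
  root=20; inorder splits into left=[15, 16, 18], right=[27, 28]
  root=28; inorder splits into left=[27], right=[]
  root=27; inorder splits into left=[], right=[]
  root=15; inorder splits into left=[], right=[16, 18]
  root=18; inorder splits into left=[16], right=[]
  root=16; inorder splits into left=[], right=[]
Reconstructed level-order: [13, 20, 15, 28, 18, 27, 16]


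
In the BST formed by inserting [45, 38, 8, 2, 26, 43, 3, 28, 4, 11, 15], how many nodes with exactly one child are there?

Tree built from: [45, 38, 8, 2, 26, 43, 3, 28, 4, 11, 15]
Tree (level-order array): [45, 38, None, 8, 43, 2, 26, None, None, None, 3, 11, 28, None, 4, None, 15]
Rule: These are nodes with exactly 1 non-null child.
Per-node child counts:
  node 45: 1 child(ren)
  node 38: 2 child(ren)
  node 8: 2 child(ren)
  node 2: 1 child(ren)
  node 3: 1 child(ren)
  node 4: 0 child(ren)
  node 26: 2 child(ren)
  node 11: 1 child(ren)
  node 15: 0 child(ren)
  node 28: 0 child(ren)
  node 43: 0 child(ren)
Matching nodes: [45, 2, 3, 11]
Count of nodes with exactly one child: 4


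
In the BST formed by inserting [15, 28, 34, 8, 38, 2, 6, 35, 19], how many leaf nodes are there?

Tree built from: [15, 28, 34, 8, 38, 2, 6, 35, 19]
Tree (level-order array): [15, 8, 28, 2, None, 19, 34, None, 6, None, None, None, 38, None, None, 35]
Rule: A leaf has 0 children.
Per-node child counts:
  node 15: 2 child(ren)
  node 8: 1 child(ren)
  node 2: 1 child(ren)
  node 6: 0 child(ren)
  node 28: 2 child(ren)
  node 19: 0 child(ren)
  node 34: 1 child(ren)
  node 38: 1 child(ren)
  node 35: 0 child(ren)
Matching nodes: [6, 19, 35]
Count of leaf nodes: 3


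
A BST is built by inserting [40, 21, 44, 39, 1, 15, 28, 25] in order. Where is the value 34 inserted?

Starting tree (level order): [40, 21, 44, 1, 39, None, None, None, 15, 28, None, None, None, 25]
Insertion path: 40 -> 21 -> 39 -> 28
Result: insert 34 as right child of 28
Final tree (level order): [40, 21, 44, 1, 39, None, None, None, 15, 28, None, None, None, 25, 34]


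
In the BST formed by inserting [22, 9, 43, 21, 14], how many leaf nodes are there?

Tree built from: [22, 9, 43, 21, 14]
Tree (level-order array): [22, 9, 43, None, 21, None, None, 14]
Rule: A leaf has 0 children.
Per-node child counts:
  node 22: 2 child(ren)
  node 9: 1 child(ren)
  node 21: 1 child(ren)
  node 14: 0 child(ren)
  node 43: 0 child(ren)
Matching nodes: [14, 43]
Count of leaf nodes: 2


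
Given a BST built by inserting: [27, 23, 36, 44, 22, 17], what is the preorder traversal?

Tree insertion order: [27, 23, 36, 44, 22, 17]
Tree (level-order array): [27, 23, 36, 22, None, None, 44, 17]
Preorder traversal: [27, 23, 22, 17, 36, 44]


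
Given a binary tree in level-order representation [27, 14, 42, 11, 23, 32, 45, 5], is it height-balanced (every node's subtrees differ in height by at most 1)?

Tree (level-order array): [27, 14, 42, 11, 23, 32, 45, 5]
Definition: a tree is height-balanced if, at every node, |h(left) - h(right)| <= 1 (empty subtree has height -1).
Bottom-up per-node check:
  node 5: h_left=-1, h_right=-1, diff=0 [OK], height=0
  node 11: h_left=0, h_right=-1, diff=1 [OK], height=1
  node 23: h_left=-1, h_right=-1, diff=0 [OK], height=0
  node 14: h_left=1, h_right=0, diff=1 [OK], height=2
  node 32: h_left=-1, h_right=-1, diff=0 [OK], height=0
  node 45: h_left=-1, h_right=-1, diff=0 [OK], height=0
  node 42: h_left=0, h_right=0, diff=0 [OK], height=1
  node 27: h_left=2, h_right=1, diff=1 [OK], height=3
All nodes satisfy the balance condition.
Result: Balanced


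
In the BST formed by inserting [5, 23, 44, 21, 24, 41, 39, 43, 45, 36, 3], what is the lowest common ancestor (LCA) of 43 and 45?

Tree insertion order: [5, 23, 44, 21, 24, 41, 39, 43, 45, 36, 3]
Tree (level-order array): [5, 3, 23, None, None, 21, 44, None, None, 24, 45, None, 41, None, None, 39, 43, 36]
In a BST, the LCA of p=43, q=45 is the first node v on the
root-to-leaf path with p <= v <= q (go left if both < v, right if both > v).
Walk from root:
  at 5: both 43 and 45 > 5, go right
  at 23: both 43 and 45 > 23, go right
  at 44: 43 <= 44 <= 45, this is the LCA
LCA = 44


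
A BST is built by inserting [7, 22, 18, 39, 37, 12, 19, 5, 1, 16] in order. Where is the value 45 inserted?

Starting tree (level order): [7, 5, 22, 1, None, 18, 39, None, None, 12, 19, 37, None, None, 16]
Insertion path: 7 -> 22 -> 39
Result: insert 45 as right child of 39
Final tree (level order): [7, 5, 22, 1, None, 18, 39, None, None, 12, 19, 37, 45, None, 16]


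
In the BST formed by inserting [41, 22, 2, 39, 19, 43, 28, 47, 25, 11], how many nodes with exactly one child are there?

Tree built from: [41, 22, 2, 39, 19, 43, 28, 47, 25, 11]
Tree (level-order array): [41, 22, 43, 2, 39, None, 47, None, 19, 28, None, None, None, 11, None, 25]
Rule: These are nodes with exactly 1 non-null child.
Per-node child counts:
  node 41: 2 child(ren)
  node 22: 2 child(ren)
  node 2: 1 child(ren)
  node 19: 1 child(ren)
  node 11: 0 child(ren)
  node 39: 1 child(ren)
  node 28: 1 child(ren)
  node 25: 0 child(ren)
  node 43: 1 child(ren)
  node 47: 0 child(ren)
Matching nodes: [2, 19, 39, 28, 43]
Count of nodes with exactly one child: 5


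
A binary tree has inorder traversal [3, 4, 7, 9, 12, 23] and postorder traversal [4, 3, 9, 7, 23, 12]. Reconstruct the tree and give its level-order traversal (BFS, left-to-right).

Inorder:   [3, 4, 7, 9, 12, 23]
Postorder: [4, 3, 9, 7, 23, 12]
Algorithm: postorder visits root last, so walk postorder right-to-left;
each value is the root of the current inorder slice — split it at that
value, recurse on the right subtree first, then the left.
Recursive splits:
  root=12; inorder splits into left=[3, 4, 7, 9], right=[23]
  root=23; inorder splits into left=[], right=[]
  root=7; inorder splits into left=[3, 4], right=[9]
  root=9; inorder splits into left=[], right=[]
  root=3; inorder splits into left=[], right=[4]
  root=4; inorder splits into left=[], right=[]
Reconstructed level-order: [12, 7, 23, 3, 9, 4]


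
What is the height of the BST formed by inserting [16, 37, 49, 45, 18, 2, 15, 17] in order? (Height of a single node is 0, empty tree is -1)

Insertion order: [16, 37, 49, 45, 18, 2, 15, 17]
Tree (level-order array): [16, 2, 37, None, 15, 18, 49, None, None, 17, None, 45]
Compute height bottom-up (empty subtree = -1):
  height(15) = 1 + max(-1, -1) = 0
  height(2) = 1 + max(-1, 0) = 1
  height(17) = 1 + max(-1, -1) = 0
  height(18) = 1 + max(0, -1) = 1
  height(45) = 1 + max(-1, -1) = 0
  height(49) = 1 + max(0, -1) = 1
  height(37) = 1 + max(1, 1) = 2
  height(16) = 1 + max(1, 2) = 3
Height = 3


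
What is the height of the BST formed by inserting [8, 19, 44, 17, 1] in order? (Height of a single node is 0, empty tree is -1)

Insertion order: [8, 19, 44, 17, 1]
Tree (level-order array): [8, 1, 19, None, None, 17, 44]
Compute height bottom-up (empty subtree = -1):
  height(1) = 1 + max(-1, -1) = 0
  height(17) = 1 + max(-1, -1) = 0
  height(44) = 1 + max(-1, -1) = 0
  height(19) = 1 + max(0, 0) = 1
  height(8) = 1 + max(0, 1) = 2
Height = 2


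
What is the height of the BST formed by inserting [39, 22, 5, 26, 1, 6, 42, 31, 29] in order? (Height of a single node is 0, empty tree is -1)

Insertion order: [39, 22, 5, 26, 1, 6, 42, 31, 29]
Tree (level-order array): [39, 22, 42, 5, 26, None, None, 1, 6, None, 31, None, None, None, None, 29]
Compute height bottom-up (empty subtree = -1):
  height(1) = 1 + max(-1, -1) = 0
  height(6) = 1 + max(-1, -1) = 0
  height(5) = 1 + max(0, 0) = 1
  height(29) = 1 + max(-1, -1) = 0
  height(31) = 1 + max(0, -1) = 1
  height(26) = 1 + max(-1, 1) = 2
  height(22) = 1 + max(1, 2) = 3
  height(42) = 1 + max(-1, -1) = 0
  height(39) = 1 + max(3, 0) = 4
Height = 4


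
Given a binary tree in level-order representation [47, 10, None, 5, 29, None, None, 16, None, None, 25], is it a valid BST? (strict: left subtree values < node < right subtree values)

Level-order array: [47, 10, None, 5, 29, None, None, 16, None, None, 25]
Validate using subtree bounds (lo, hi): at each node, require lo < value < hi,
then recurse left with hi=value and right with lo=value.
Preorder trace (stopping at first violation):
  at node 47 with bounds (-inf, +inf): OK
  at node 10 with bounds (-inf, 47): OK
  at node 5 with bounds (-inf, 10): OK
  at node 29 with bounds (10, 47): OK
  at node 16 with bounds (10, 29): OK
  at node 25 with bounds (16, 29): OK
No violation found at any node.
Result: Valid BST


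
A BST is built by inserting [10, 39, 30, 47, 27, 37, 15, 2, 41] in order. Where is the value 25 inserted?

Starting tree (level order): [10, 2, 39, None, None, 30, 47, 27, 37, 41, None, 15]
Insertion path: 10 -> 39 -> 30 -> 27 -> 15
Result: insert 25 as right child of 15
Final tree (level order): [10, 2, 39, None, None, 30, 47, 27, 37, 41, None, 15, None, None, None, None, None, None, 25]


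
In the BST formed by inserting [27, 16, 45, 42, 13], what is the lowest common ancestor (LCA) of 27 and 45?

Tree insertion order: [27, 16, 45, 42, 13]
Tree (level-order array): [27, 16, 45, 13, None, 42]
In a BST, the LCA of p=27, q=45 is the first node v on the
root-to-leaf path with p <= v <= q (go left if both < v, right if both > v).
Walk from root:
  at 27: 27 <= 27 <= 45, this is the LCA
LCA = 27


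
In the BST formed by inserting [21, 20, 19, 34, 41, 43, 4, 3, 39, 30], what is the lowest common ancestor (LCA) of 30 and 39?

Tree insertion order: [21, 20, 19, 34, 41, 43, 4, 3, 39, 30]
Tree (level-order array): [21, 20, 34, 19, None, 30, 41, 4, None, None, None, 39, 43, 3]
In a BST, the LCA of p=30, q=39 is the first node v on the
root-to-leaf path with p <= v <= q (go left if both < v, right if both > v).
Walk from root:
  at 21: both 30 and 39 > 21, go right
  at 34: 30 <= 34 <= 39, this is the LCA
LCA = 34


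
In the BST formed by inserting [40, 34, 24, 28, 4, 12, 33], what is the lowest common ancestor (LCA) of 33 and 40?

Tree insertion order: [40, 34, 24, 28, 4, 12, 33]
Tree (level-order array): [40, 34, None, 24, None, 4, 28, None, 12, None, 33]
In a BST, the LCA of p=33, q=40 is the first node v on the
root-to-leaf path with p <= v <= q (go left if both < v, right if both > v).
Walk from root:
  at 40: 33 <= 40 <= 40, this is the LCA
LCA = 40


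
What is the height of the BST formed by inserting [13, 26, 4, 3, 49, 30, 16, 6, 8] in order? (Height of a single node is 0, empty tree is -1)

Insertion order: [13, 26, 4, 3, 49, 30, 16, 6, 8]
Tree (level-order array): [13, 4, 26, 3, 6, 16, 49, None, None, None, 8, None, None, 30]
Compute height bottom-up (empty subtree = -1):
  height(3) = 1 + max(-1, -1) = 0
  height(8) = 1 + max(-1, -1) = 0
  height(6) = 1 + max(-1, 0) = 1
  height(4) = 1 + max(0, 1) = 2
  height(16) = 1 + max(-1, -1) = 0
  height(30) = 1 + max(-1, -1) = 0
  height(49) = 1 + max(0, -1) = 1
  height(26) = 1 + max(0, 1) = 2
  height(13) = 1 + max(2, 2) = 3
Height = 3


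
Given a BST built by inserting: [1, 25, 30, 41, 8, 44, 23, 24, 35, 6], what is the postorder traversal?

Tree insertion order: [1, 25, 30, 41, 8, 44, 23, 24, 35, 6]
Tree (level-order array): [1, None, 25, 8, 30, 6, 23, None, 41, None, None, None, 24, 35, 44]
Postorder traversal: [6, 24, 23, 8, 35, 44, 41, 30, 25, 1]


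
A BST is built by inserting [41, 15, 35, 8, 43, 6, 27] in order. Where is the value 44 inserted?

Starting tree (level order): [41, 15, 43, 8, 35, None, None, 6, None, 27]
Insertion path: 41 -> 43
Result: insert 44 as right child of 43
Final tree (level order): [41, 15, 43, 8, 35, None, 44, 6, None, 27]


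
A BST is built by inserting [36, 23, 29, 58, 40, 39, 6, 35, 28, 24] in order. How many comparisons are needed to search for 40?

Search path for 40: 36 -> 58 -> 40
Found: True
Comparisons: 3


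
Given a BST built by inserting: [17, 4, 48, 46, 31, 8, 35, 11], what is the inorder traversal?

Tree insertion order: [17, 4, 48, 46, 31, 8, 35, 11]
Tree (level-order array): [17, 4, 48, None, 8, 46, None, None, 11, 31, None, None, None, None, 35]
Inorder traversal: [4, 8, 11, 17, 31, 35, 46, 48]


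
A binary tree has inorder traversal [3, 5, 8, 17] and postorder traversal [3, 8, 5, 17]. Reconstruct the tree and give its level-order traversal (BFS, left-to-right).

Inorder:   [3, 5, 8, 17]
Postorder: [3, 8, 5, 17]
Algorithm: postorder visits root last, so walk postorder right-to-left;
each value is the root of the current inorder slice — split it at that
value, recurse on the right subtree first, then the left.
Recursive splits:
  root=17; inorder splits into left=[3, 5, 8], right=[]
  root=5; inorder splits into left=[3], right=[8]
  root=8; inorder splits into left=[], right=[]
  root=3; inorder splits into left=[], right=[]
Reconstructed level-order: [17, 5, 3, 8]


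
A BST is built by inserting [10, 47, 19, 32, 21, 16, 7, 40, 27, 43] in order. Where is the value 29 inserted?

Starting tree (level order): [10, 7, 47, None, None, 19, None, 16, 32, None, None, 21, 40, None, 27, None, 43]
Insertion path: 10 -> 47 -> 19 -> 32 -> 21 -> 27
Result: insert 29 as right child of 27
Final tree (level order): [10, 7, 47, None, None, 19, None, 16, 32, None, None, 21, 40, None, 27, None, 43, None, 29]


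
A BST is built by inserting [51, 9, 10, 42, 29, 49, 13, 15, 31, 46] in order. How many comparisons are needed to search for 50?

Search path for 50: 51 -> 9 -> 10 -> 42 -> 49
Found: False
Comparisons: 5


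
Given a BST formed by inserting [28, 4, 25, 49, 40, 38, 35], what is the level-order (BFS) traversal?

Tree insertion order: [28, 4, 25, 49, 40, 38, 35]
Tree (level-order array): [28, 4, 49, None, 25, 40, None, None, None, 38, None, 35]
BFS from the root, enqueuing left then right child of each popped node:
  queue [28] -> pop 28, enqueue [4, 49], visited so far: [28]
  queue [4, 49] -> pop 4, enqueue [25], visited so far: [28, 4]
  queue [49, 25] -> pop 49, enqueue [40], visited so far: [28, 4, 49]
  queue [25, 40] -> pop 25, enqueue [none], visited so far: [28, 4, 49, 25]
  queue [40] -> pop 40, enqueue [38], visited so far: [28, 4, 49, 25, 40]
  queue [38] -> pop 38, enqueue [35], visited so far: [28, 4, 49, 25, 40, 38]
  queue [35] -> pop 35, enqueue [none], visited so far: [28, 4, 49, 25, 40, 38, 35]
Result: [28, 4, 49, 25, 40, 38, 35]


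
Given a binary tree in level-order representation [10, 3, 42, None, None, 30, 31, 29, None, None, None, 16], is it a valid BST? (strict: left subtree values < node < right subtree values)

Level-order array: [10, 3, 42, None, None, 30, 31, 29, None, None, None, 16]
Validate using subtree bounds (lo, hi): at each node, require lo < value < hi,
then recurse left with hi=value and right with lo=value.
Preorder trace (stopping at first violation):
  at node 10 with bounds (-inf, +inf): OK
  at node 3 with bounds (-inf, 10): OK
  at node 42 with bounds (10, +inf): OK
  at node 30 with bounds (10, 42): OK
  at node 29 with bounds (10, 30): OK
  at node 16 with bounds (10, 29): OK
  at node 31 with bounds (42, +inf): VIOLATION
Node 31 violates its bound: not (42 < 31 < +inf).
Result: Not a valid BST


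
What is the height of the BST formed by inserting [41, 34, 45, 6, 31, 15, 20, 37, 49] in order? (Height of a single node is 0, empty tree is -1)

Insertion order: [41, 34, 45, 6, 31, 15, 20, 37, 49]
Tree (level-order array): [41, 34, 45, 6, 37, None, 49, None, 31, None, None, None, None, 15, None, None, 20]
Compute height bottom-up (empty subtree = -1):
  height(20) = 1 + max(-1, -1) = 0
  height(15) = 1 + max(-1, 0) = 1
  height(31) = 1 + max(1, -1) = 2
  height(6) = 1 + max(-1, 2) = 3
  height(37) = 1 + max(-1, -1) = 0
  height(34) = 1 + max(3, 0) = 4
  height(49) = 1 + max(-1, -1) = 0
  height(45) = 1 + max(-1, 0) = 1
  height(41) = 1 + max(4, 1) = 5
Height = 5


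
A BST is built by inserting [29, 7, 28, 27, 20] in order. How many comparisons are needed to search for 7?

Search path for 7: 29 -> 7
Found: True
Comparisons: 2


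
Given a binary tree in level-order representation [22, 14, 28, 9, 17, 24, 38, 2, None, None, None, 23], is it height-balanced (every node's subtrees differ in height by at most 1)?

Tree (level-order array): [22, 14, 28, 9, 17, 24, 38, 2, None, None, None, 23]
Definition: a tree is height-balanced if, at every node, |h(left) - h(right)| <= 1 (empty subtree has height -1).
Bottom-up per-node check:
  node 2: h_left=-1, h_right=-1, diff=0 [OK], height=0
  node 9: h_left=0, h_right=-1, diff=1 [OK], height=1
  node 17: h_left=-1, h_right=-1, diff=0 [OK], height=0
  node 14: h_left=1, h_right=0, diff=1 [OK], height=2
  node 23: h_left=-1, h_right=-1, diff=0 [OK], height=0
  node 24: h_left=0, h_right=-1, diff=1 [OK], height=1
  node 38: h_left=-1, h_right=-1, diff=0 [OK], height=0
  node 28: h_left=1, h_right=0, diff=1 [OK], height=2
  node 22: h_left=2, h_right=2, diff=0 [OK], height=3
All nodes satisfy the balance condition.
Result: Balanced


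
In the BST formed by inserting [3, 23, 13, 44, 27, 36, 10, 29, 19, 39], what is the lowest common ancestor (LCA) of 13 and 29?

Tree insertion order: [3, 23, 13, 44, 27, 36, 10, 29, 19, 39]
Tree (level-order array): [3, None, 23, 13, 44, 10, 19, 27, None, None, None, None, None, None, 36, 29, 39]
In a BST, the LCA of p=13, q=29 is the first node v on the
root-to-leaf path with p <= v <= q (go left if both < v, right if both > v).
Walk from root:
  at 3: both 13 and 29 > 3, go right
  at 23: 13 <= 23 <= 29, this is the LCA
LCA = 23


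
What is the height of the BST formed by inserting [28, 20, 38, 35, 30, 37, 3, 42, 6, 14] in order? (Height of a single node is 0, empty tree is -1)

Insertion order: [28, 20, 38, 35, 30, 37, 3, 42, 6, 14]
Tree (level-order array): [28, 20, 38, 3, None, 35, 42, None, 6, 30, 37, None, None, None, 14]
Compute height bottom-up (empty subtree = -1):
  height(14) = 1 + max(-1, -1) = 0
  height(6) = 1 + max(-1, 0) = 1
  height(3) = 1 + max(-1, 1) = 2
  height(20) = 1 + max(2, -1) = 3
  height(30) = 1 + max(-1, -1) = 0
  height(37) = 1 + max(-1, -1) = 0
  height(35) = 1 + max(0, 0) = 1
  height(42) = 1 + max(-1, -1) = 0
  height(38) = 1 + max(1, 0) = 2
  height(28) = 1 + max(3, 2) = 4
Height = 4


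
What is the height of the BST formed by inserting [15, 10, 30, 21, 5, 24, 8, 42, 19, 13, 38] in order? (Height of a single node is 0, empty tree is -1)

Insertion order: [15, 10, 30, 21, 5, 24, 8, 42, 19, 13, 38]
Tree (level-order array): [15, 10, 30, 5, 13, 21, 42, None, 8, None, None, 19, 24, 38]
Compute height bottom-up (empty subtree = -1):
  height(8) = 1 + max(-1, -1) = 0
  height(5) = 1 + max(-1, 0) = 1
  height(13) = 1 + max(-1, -1) = 0
  height(10) = 1 + max(1, 0) = 2
  height(19) = 1 + max(-1, -1) = 0
  height(24) = 1 + max(-1, -1) = 0
  height(21) = 1 + max(0, 0) = 1
  height(38) = 1 + max(-1, -1) = 0
  height(42) = 1 + max(0, -1) = 1
  height(30) = 1 + max(1, 1) = 2
  height(15) = 1 + max(2, 2) = 3
Height = 3


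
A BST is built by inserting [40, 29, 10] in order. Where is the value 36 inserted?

Starting tree (level order): [40, 29, None, 10]
Insertion path: 40 -> 29
Result: insert 36 as right child of 29
Final tree (level order): [40, 29, None, 10, 36]


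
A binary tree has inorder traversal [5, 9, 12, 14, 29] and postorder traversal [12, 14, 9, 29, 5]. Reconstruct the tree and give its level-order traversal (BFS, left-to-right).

Inorder:   [5, 9, 12, 14, 29]
Postorder: [12, 14, 9, 29, 5]
Algorithm: postorder visits root last, so walk postorder right-to-left;
each value is the root of the current inorder slice — split it at that
value, recurse on the right subtree first, then the left.
Recursive splits:
  root=5; inorder splits into left=[], right=[9, 12, 14, 29]
  root=29; inorder splits into left=[9, 12, 14], right=[]
  root=9; inorder splits into left=[], right=[12, 14]
  root=14; inorder splits into left=[12], right=[]
  root=12; inorder splits into left=[], right=[]
Reconstructed level-order: [5, 29, 9, 14, 12]


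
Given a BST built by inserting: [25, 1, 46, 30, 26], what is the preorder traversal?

Tree insertion order: [25, 1, 46, 30, 26]
Tree (level-order array): [25, 1, 46, None, None, 30, None, 26]
Preorder traversal: [25, 1, 46, 30, 26]


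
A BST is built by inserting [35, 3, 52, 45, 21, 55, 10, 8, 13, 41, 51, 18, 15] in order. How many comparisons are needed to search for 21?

Search path for 21: 35 -> 3 -> 21
Found: True
Comparisons: 3


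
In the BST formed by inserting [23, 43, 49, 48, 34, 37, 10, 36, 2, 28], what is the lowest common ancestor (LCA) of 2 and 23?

Tree insertion order: [23, 43, 49, 48, 34, 37, 10, 36, 2, 28]
Tree (level-order array): [23, 10, 43, 2, None, 34, 49, None, None, 28, 37, 48, None, None, None, 36]
In a BST, the LCA of p=2, q=23 is the first node v on the
root-to-leaf path with p <= v <= q (go left if both < v, right if both > v).
Walk from root:
  at 23: 2 <= 23 <= 23, this is the LCA
LCA = 23


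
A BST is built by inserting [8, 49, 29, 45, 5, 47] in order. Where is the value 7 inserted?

Starting tree (level order): [8, 5, 49, None, None, 29, None, None, 45, None, 47]
Insertion path: 8 -> 5
Result: insert 7 as right child of 5
Final tree (level order): [8, 5, 49, None, 7, 29, None, None, None, None, 45, None, 47]


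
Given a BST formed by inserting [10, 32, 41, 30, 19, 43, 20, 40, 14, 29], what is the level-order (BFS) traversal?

Tree insertion order: [10, 32, 41, 30, 19, 43, 20, 40, 14, 29]
Tree (level-order array): [10, None, 32, 30, 41, 19, None, 40, 43, 14, 20, None, None, None, None, None, None, None, 29]
BFS from the root, enqueuing left then right child of each popped node:
  queue [10] -> pop 10, enqueue [32], visited so far: [10]
  queue [32] -> pop 32, enqueue [30, 41], visited so far: [10, 32]
  queue [30, 41] -> pop 30, enqueue [19], visited so far: [10, 32, 30]
  queue [41, 19] -> pop 41, enqueue [40, 43], visited so far: [10, 32, 30, 41]
  queue [19, 40, 43] -> pop 19, enqueue [14, 20], visited so far: [10, 32, 30, 41, 19]
  queue [40, 43, 14, 20] -> pop 40, enqueue [none], visited so far: [10, 32, 30, 41, 19, 40]
  queue [43, 14, 20] -> pop 43, enqueue [none], visited so far: [10, 32, 30, 41, 19, 40, 43]
  queue [14, 20] -> pop 14, enqueue [none], visited so far: [10, 32, 30, 41, 19, 40, 43, 14]
  queue [20] -> pop 20, enqueue [29], visited so far: [10, 32, 30, 41, 19, 40, 43, 14, 20]
  queue [29] -> pop 29, enqueue [none], visited so far: [10, 32, 30, 41, 19, 40, 43, 14, 20, 29]
Result: [10, 32, 30, 41, 19, 40, 43, 14, 20, 29]


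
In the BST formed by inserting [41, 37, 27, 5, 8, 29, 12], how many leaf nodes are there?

Tree built from: [41, 37, 27, 5, 8, 29, 12]
Tree (level-order array): [41, 37, None, 27, None, 5, 29, None, 8, None, None, None, 12]
Rule: A leaf has 0 children.
Per-node child counts:
  node 41: 1 child(ren)
  node 37: 1 child(ren)
  node 27: 2 child(ren)
  node 5: 1 child(ren)
  node 8: 1 child(ren)
  node 12: 0 child(ren)
  node 29: 0 child(ren)
Matching nodes: [12, 29]
Count of leaf nodes: 2


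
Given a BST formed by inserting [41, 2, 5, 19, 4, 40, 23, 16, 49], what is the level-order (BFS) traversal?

Tree insertion order: [41, 2, 5, 19, 4, 40, 23, 16, 49]
Tree (level-order array): [41, 2, 49, None, 5, None, None, 4, 19, None, None, 16, 40, None, None, 23]
BFS from the root, enqueuing left then right child of each popped node:
  queue [41] -> pop 41, enqueue [2, 49], visited so far: [41]
  queue [2, 49] -> pop 2, enqueue [5], visited so far: [41, 2]
  queue [49, 5] -> pop 49, enqueue [none], visited so far: [41, 2, 49]
  queue [5] -> pop 5, enqueue [4, 19], visited so far: [41, 2, 49, 5]
  queue [4, 19] -> pop 4, enqueue [none], visited so far: [41, 2, 49, 5, 4]
  queue [19] -> pop 19, enqueue [16, 40], visited so far: [41, 2, 49, 5, 4, 19]
  queue [16, 40] -> pop 16, enqueue [none], visited so far: [41, 2, 49, 5, 4, 19, 16]
  queue [40] -> pop 40, enqueue [23], visited so far: [41, 2, 49, 5, 4, 19, 16, 40]
  queue [23] -> pop 23, enqueue [none], visited so far: [41, 2, 49, 5, 4, 19, 16, 40, 23]
Result: [41, 2, 49, 5, 4, 19, 16, 40, 23]


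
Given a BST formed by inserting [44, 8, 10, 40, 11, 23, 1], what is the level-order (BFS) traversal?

Tree insertion order: [44, 8, 10, 40, 11, 23, 1]
Tree (level-order array): [44, 8, None, 1, 10, None, None, None, 40, 11, None, None, 23]
BFS from the root, enqueuing left then right child of each popped node:
  queue [44] -> pop 44, enqueue [8], visited so far: [44]
  queue [8] -> pop 8, enqueue [1, 10], visited so far: [44, 8]
  queue [1, 10] -> pop 1, enqueue [none], visited so far: [44, 8, 1]
  queue [10] -> pop 10, enqueue [40], visited so far: [44, 8, 1, 10]
  queue [40] -> pop 40, enqueue [11], visited so far: [44, 8, 1, 10, 40]
  queue [11] -> pop 11, enqueue [23], visited so far: [44, 8, 1, 10, 40, 11]
  queue [23] -> pop 23, enqueue [none], visited so far: [44, 8, 1, 10, 40, 11, 23]
Result: [44, 8, 1, 10, 40, 11, 23]


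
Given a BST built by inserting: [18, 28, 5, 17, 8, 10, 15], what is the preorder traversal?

Tree insertion order: [18, 28, 5, 17, 8, 10, 15]
Tree (level-order array): [18, 5, 28, None, 17, None, None, 8, None, None, 10, None, 15]
Preorder traversal: [18, 5, 17, 8, 10, 15, 28]


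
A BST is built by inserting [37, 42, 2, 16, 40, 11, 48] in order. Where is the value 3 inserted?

Starting tree (level order): [37, 2, 42, None, 16, 40, 48, 11]
Insertion path: 37 -> 2 -> 16 -> 11
Result: insert 3 as left child of 11
Final tree (level order): [37, 2, 42, None, 16, 40, 48, 11, None, None, None, None, None, 3]


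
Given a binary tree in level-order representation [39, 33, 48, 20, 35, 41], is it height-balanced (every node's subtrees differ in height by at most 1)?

Tree (level-order array): [39, 33, 48, 20, 35, 41]
Definition: a tree is height-balanced if, at every node, |h(left) - h(right)| <= 1 (empty subtree has height -1).
Bottom-up per-node check:
  node 20: h_left=-1, h_right=-1, diff=0 [OK], height=0
  node 35: h_left=-1, h_right=-1, diff=0 [OK], height=0
  node 33: h_left=0, h_right=0, diff=0 [OK], height=1
  node 41: h_left=-1, h_right=-1, diff=0 [OK], height=0
  node 48: h_left=0, h_right=-1, diff=1 [OK], height=1
  node 39: h_left=1, h_right=1, diff=0 [OK], height=2
All nodes satisfy the balance condition.
Result: Balanced


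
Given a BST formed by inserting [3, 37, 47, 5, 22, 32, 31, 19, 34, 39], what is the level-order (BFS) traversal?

Tree insertion order: [3, 37, 47, 5, 22, 32, 31, 19, 34, 39]
Tree (level-order array): [3, None, 37, 5, 47, None, 22, 39, None, 19, 32, None, None, None, None, 31, 34]
BFS from the root, enqueuing left then right child of each popped node:
  queue [3] -> pop 3, enqueue [37], visited so far: [3]
  queue [37] -> pop 37, enqueue [5, 47], visited so far: [3, 37]
  queue [5, 47] -> pop 5, enqueue [22], visited so far: [3, 37, 5]
  queue [47, 22] -> pop 47, enqueue [39], visited so far: [3, 37, 5, 47]
  queue [22, 39] -> pop 22, enqueue [19, 32], visited so far: [3, 37, 5, 47, 22]
  queue [39, 19, 32] -> pop 39, enqueue [none], visited so far: [3, 37, 5, 47, 22, 39]
  queue [19, 32] -> pop 19, enqueue [none], visited so far: [3, 37, 5, 47, 22, 39, 19]
  queue [32] -> pop 32, enqueue [31, 34], visited so far: [3, 37, 5, 47, 22, 39, 19, 32]
  queue [31, 34] -> pop 31, enqueue [none], visited so far: [3, 37, 5, 47, 22, 39, 19, 32, 31]
  queue [34] -> pop 34, enqueue [none], visited so far: [3, 37, 5, 47, 22, 39, 19, 32, 31, 34]
Result: [3, 37, 5, 47, 22, 39, 19, 32, 31, 34]


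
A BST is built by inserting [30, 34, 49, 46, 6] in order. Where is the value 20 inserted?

Starting tree (level order): [30, 6, 34, None, None, None, 49, 46]
Insertion path: 30 -> 6
Result: insert 20 as right child of 6
Final tree (level order): [30, 6, 34, None, 20, None, 49, None, None, 46]


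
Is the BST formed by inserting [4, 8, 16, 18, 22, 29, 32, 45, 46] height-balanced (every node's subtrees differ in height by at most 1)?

Tree (level-order array): [4, None, 8, None, 16, None, 18, None, 22, None, 29, None, 32, None, 45, None, 46]
Definition: a tree is height-balanced if, at every node, |h(left) - h(right)| <= 1 (empty subtree has height -1).
Bottom-up per-node check:
  node 46: h_left=-1, h_right=-1, diff=0 [OK], height=0
  node 45: h_left=-1, h_right=0, diff=1 [OK], height=1
  node 32: h_left=-1, h_right=1, diff=2 [FAIL (|-1-1|=2 > 1)], height=2
  node 29: h_left=-1, h_right=2, diff=3 [FAIL (|-1-2|=3 > 1)], height=3
  node 22: h_left=-1, h_right=3, diff=4 [FAIL (|-1-3|=4 > 1)], height=4
  node 18: h_left=-1, h_right=4, diff=5 [FAIL (|-1-4|=5 > 1)], height=5
  node 16: h_left=-1, h_right=5, diff=6 [FAIL (|-1-5|=6 > 1)], height=6
  node 8: h_left=-1, h_right=6, diff=7 [FAIL (|-1-6|=7 > 1)], height=7
  node 4: h_left=-1, h_right=7, diff=8 [FAIL (|-1-7|=8 > 1)], height=8
Node 32 violates the condition: |-1 - 1| = 2 > 1.
Result: Not balanced


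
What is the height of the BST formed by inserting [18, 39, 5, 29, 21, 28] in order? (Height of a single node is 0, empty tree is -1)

Insertion order: [18, 39, 5, 29, 21, 28]
Tree (level-order array): [18, 5, 39, None, None, 29, None, 21, None, None, 28]
Compute height bottom-up (empty subtree = -1):
  height(5) = 1 + max(-1, -1) = 0
  height(28) = 1 + max(-1, -1) = 0
  height(21) = 1 + max(-1, 0) = 1
  height(29) = 1 + max(1, -1) = 2
  height(39) = 1 + max(2, -1) = 3
  height(18) = 1 + max(0, 3) = 4
Height = 4


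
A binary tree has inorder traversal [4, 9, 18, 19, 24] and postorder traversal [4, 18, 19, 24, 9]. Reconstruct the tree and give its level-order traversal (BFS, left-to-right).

Inorder:   [4, 9, 18, 19, 24]
Postorder: [4, 18, 19, 24, 9]
Algorithm: postorder visits root last, so walk postorder right-to-left;
each value is the root of the current inorder slice — split it at that
value, recurse on the right subtree first, then the left.
Recursive splits:
  root=9; inorder splits into left=[4], right=[18, 19, 24]
  root=24; inorder splits into left=[18, 19], right=[]
  root=19; inorder splits into left=[18], right=[]
  root=18; inorder splits into left=[], right=[]
  root=4; inorder splits into left=[], right=[]
Reconstructed level-order: [9, 4, 24, 19, 18]


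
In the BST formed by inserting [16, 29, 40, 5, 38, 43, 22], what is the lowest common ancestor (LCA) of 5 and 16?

Tree insertion order: [16, 29, 40, 5, 38, 43, 22]
Tree (level-order array): [16, 5, 29, None, None, 22, 40, None, None, 38, 43]
In a BST, the LCA of p=5, q=16 is the first node v on the
root-to-leaf path with p <= v <= q (go left if both < v, right if both > v).
Walk from root:
  at 16: 5 <= 16 <= 16, this is the LCA
LCA = 16


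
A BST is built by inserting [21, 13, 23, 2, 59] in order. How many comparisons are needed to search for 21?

Search path for 21: 21
Found: True
Comparisons: 1


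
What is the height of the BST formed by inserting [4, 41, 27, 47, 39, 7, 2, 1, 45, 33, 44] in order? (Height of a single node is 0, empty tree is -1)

Insertion order: [4, 41, 27, 47, 39, 7, 2, 1, 45, 33, 44]
Tree (level-order array): [4, 2, 41, 1, None, 27, 47, None, None, 7, 39, 45, None, None, None, 33, None, 44]
Compute height bottom-up (empty subtree = -1):
  height(1) = 1 + max(-1, -1) = 0
  height(2) = 1 + max(0, -1) = 1
  height(7) = 1 + max(-1, -1) = 0
  height(33) = 1 + max(-1, -1) = 0
  height(39) = 1 + max(0, -1) = 1
  height(27) = 1 + max(0, 1) = 2
  height(44) = 1 + max(-1, -1) = 0
  height(45) = 1 + max(0, -1) = 1
  height(47) = 1 + max(1, -1) = 2
  height(41) = 1 + max(2, 2) = 3
  height(4) = 1 + max(1, 3) = 4
Height = 4


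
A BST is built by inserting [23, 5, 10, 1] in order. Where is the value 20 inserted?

Starting tree (level order): [23, 5, None, 1, 10]
Insertion path: 23 -> 5 -> 10
Result: insert 20 as right child of 10
Final tree (level order): [23, 5, None, 1, 10, None, None, None, 20]


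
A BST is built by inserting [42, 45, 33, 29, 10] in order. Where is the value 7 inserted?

Starting tree (level order): [42, 33, 45, 29, None, None, None, 10]
Insertion path: 42 -> 33 -> 29 -> 10
Result: insert 7 as left child of 10
Final tree (level order): [42, 33, 45, 29, None, None, None, 10, None, 7]


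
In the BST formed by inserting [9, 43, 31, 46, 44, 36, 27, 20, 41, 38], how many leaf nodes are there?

Tree built from: [9, 43, 31, 46, 44, 36, 27, 20, 41, 38]
Tree (level-order array): [9, None, 43, 31, 46, 27, 36, 44, None, 20, None, None, 41, None, None, None, None, 38]
Rule: A leaf has 0 children.
Per-node child counts:
  node 9: 1 child(ren)
  node 43: 2 child(ren)
  node 31: 2 child(ren)
  node 27: 1 child(ren)
  node 20: 0 child(ren)
  node 36: 1 child(ren)
  node 41: 1 child(ren)
  node 38: 0 child(ren)
  node 46: 1 child(ren)
  node 44: 0 child(ren)
Matching nodes: [20, 38, 44]
Count of leaf nodes: 3


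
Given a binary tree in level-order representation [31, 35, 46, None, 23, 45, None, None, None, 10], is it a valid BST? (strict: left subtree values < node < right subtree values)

Level-order array: [31, 35, 46, None, 23, 45, None, None, None, 10]
Validate using subtree bounds (lo, hi): at each node, require lo < value < hi,
then recurse left with hi=value and right with lo=value.
Preorder trace (stopping at first violation):
  at node 31 with bounds (-inf, +inf): OK
  at node 35 with bounds (-inf, 31): VIOLATION
Node 35 violates its bound: not (-inf < 35 < 31).
Result: Not a valid BST


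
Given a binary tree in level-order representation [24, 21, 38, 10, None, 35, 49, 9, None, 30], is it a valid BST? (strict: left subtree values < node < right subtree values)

Level-order array: [24, 21, 38, 10, None, 35, 49, 9, None, 30]
Validate using subtree bounds (lo, hi): at each node, require lo < value < hi,
then recurse left with hi=value and right with lo=value.
Preorder trace (stopping at first violation):
  at node 24 with bounds (-inf, +inf): OK
  at node 21 with bounds (-inf, 24): OK
  at node 10 with bounds (-inf, 21): OK
  at node 9 with bounds (-inf, 10): OK
  at node 38 with bounds (24, +inf): OK
  at node 35 with bounds (24, 38): OK
  at node 30 with bounds (24, 35): OK
  at node 49 with bounds (38, +inf): OK
No violation found at any node.
Result: Valid BST


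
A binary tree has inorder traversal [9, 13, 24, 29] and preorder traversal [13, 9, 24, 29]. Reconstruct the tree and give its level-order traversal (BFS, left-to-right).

Inorder:  [9, 13, 24, 29]
Preorder: [13, 9, 24, 29]
Algorithm: preorder visits root first, so consume preorder in order;
for each root, split the current inorder slice at that value into
left-subtree inorder and right-subtree inorder, then recurse.
Recursive splits:
  root=13; inorder splits into left=[9], right=[24, 29]
  root=9; inorder splits into left=[], right=[]
  root=24; inorder splits into left=[], right=[29]
  root=29; inorder splits into left=[], right=[]
Reconstructed level-order: [13, 9, 24, 29]


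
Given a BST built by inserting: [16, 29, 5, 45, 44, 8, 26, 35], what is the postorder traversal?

Tree insertion order: [16, 29, 5, 45, 44, 8, 26, 35]
Tree (level-order array): [16, 5, 29, None, 8, 26, 45, None, None, None, None, 44, None, 35]
Postorder traversal: [8, 5, 26, 35, 44, 45, 29, 16]


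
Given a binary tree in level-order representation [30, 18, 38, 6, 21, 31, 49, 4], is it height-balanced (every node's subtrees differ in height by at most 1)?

Tree (level-order array): [30, 18, 38, 6, 21, 31, 49, 4]
Definition: a tree is height-balanced if, at every node, |h(left) - h(right)| <= 1 (empty subtree has height -1).
Bottom-up per-node check:
  node 4: h_left=-1, h_right=-1, diff=0 [OK], height=0
  node 6: h_left=0, h_right=-1, diff=1 [OK], height=1
  node 21: h_left=-1, h_right=-1, diff=0 [OK], height=0
  node 18: h_left=1, h_right=0, diff=1 [OK], height=2
  node 31: h_left=-1, h_right=-1, diff=0 [OK], height=0
  node 49: h_left=-1, h_right=-1, diff=0 [OK], height=0
  node 38: h_left=0, h_right=0, diff=0 [OK], height=1
  node 30: h_left=2, h_right=1, diff=1 [OK], height=3
All nodes satisfy the balance condition.
Result: Balanced


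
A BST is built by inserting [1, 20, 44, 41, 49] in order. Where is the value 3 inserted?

Starting tree (level order): [1, None, 20, None, 44, 41, 49]
Insertion path: 1 -> 20
Result: insert 3 as left child of 20
Final tree (level order): [1, None, 20, 3, 44, None, None, 41, 49]


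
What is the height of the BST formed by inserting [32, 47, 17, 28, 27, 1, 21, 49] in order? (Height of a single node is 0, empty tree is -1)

Insertion order: [32, 47, 17, 28, 27, 1, 21, 49]
Tree (level-order array): [32, 17, 47, 1, 28, None, 49, None, None, 27, None, None, None, 21]
Compute height bottom-up (empty subtree = -1):
  height(1) = 1 + max(-1, -1) = 0
  height(21) = 1 + max(-1, -1) = 0
  height(27) = 1 + max(0, -1) = 1
  height(28) = 1 + max(1, -1) = 2
  height(17) = 1 + max(0, 2) = 3
  height(49) = 1 + max(-1, -1) = 0
  height(47) = 1 + max(-1, 0) = 1
  height(32) = 1 + max(3, 1) = 4
Height = 4
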